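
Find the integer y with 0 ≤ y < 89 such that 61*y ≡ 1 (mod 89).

54

Apply the Euclidean algorithm and back-substitute:
89 = 1×61 + 28
61 = 2×28 + 5
28 = 5×5 + 3
5 = 1×3 + 2
3 = 1×2 + 1
2 = 2×1 + 0
gcd(61, 89) = 1, so the inverse exists.
Back-substitute for 1:
1 = 1×3 − 1×2
  = −1×5 + 2×3
  = 2×28 − 11×5
  = −11×61 + 24×28
  = 24×89 − 35×61
So 61⁻¹ ≡ −35 ≡ 54 (mod 89).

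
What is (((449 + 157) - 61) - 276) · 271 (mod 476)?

71

449 + 157 = 606 ≡ 130 (mod 476)
130 - 61 = 69
69 - 276 = -207 ≡ 269 (mod 476)
269 · 271 = 72899 ≡ 71 (mod 476)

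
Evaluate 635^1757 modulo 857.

Using repeated squaring:
635^1 ≡ 635 (mod 857)
635^2 ≡ 635^2 = 403225 ≡ 435 (mod 857)
635^4 ≡ 435^2 = 189225 ≡ 685 (mod 857)
635^8 ≡ 685^2 = 469225 ≡ 446 (mod 857)
635^16 ≡ 446^2 = 198916 ≡ 92 (mod 857)
635^32 ≡ 92^2 = 8464 ≡ 751 (mod 857)
635^64 ≡ 751^2 = 564001 ≡ 95 (mod 857)
635^128 ≡ 95^2 = 9025 ≡ 455 (mod 857)
635^256 ≡ 455^2 = 207025 ≡ 488 (mod 857)
635^512 ≡ 488^2 = 238144 ≡ 755 (mod 857)
635^1024 ≡ 755^2 = 570025 ≡ 120 (mod 857)
635^1757 = 635^1024 * 635^512 * 635^128 * 635^64 * 635^16 * 635^8 * 635^4 * 635^1 ≡ 120 * 755 * 455 * 95 * 92 * 446 * 685 * 635 (mod 857).
Accumulate the product:
120 * 755 = 90600 ≡ 615
615 * 455 = 279825 ≡ 443
443 * 95 = 42085 ≡ 92
92 * 92 = 8464 ≡ 751
751 * 446 = 334946 ≡ 716
716 * 685 = 490460 ≡ 256
256 * 635 = 162560 ≡ 587

587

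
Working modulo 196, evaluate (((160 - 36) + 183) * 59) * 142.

160 - 36 = 124
124 + 183 = 307 ≡ 111 (mod 196)
111 * 59 = 6549 ≡ 81 (mod 196)
81 * 142 = 11502 ≡ 134 (mod 196)

134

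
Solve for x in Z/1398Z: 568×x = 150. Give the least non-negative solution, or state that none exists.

gcd(568, 1398) = 2, and 2 | 150, so solutions exist.
Divide through by 2: 284×x ≡ 75 mod 699.
284⁻¹ ≡ 32 (mod 699).
x ≡ 32×75 ≡ 303 (mod 699).
The smallest non-negative solution is x = 303.

303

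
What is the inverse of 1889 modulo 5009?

5009 = 2×1889 + 1231
1889 = 1×1231 + 658
1231 = 1×658 + 573
658 = 1×573 + 85
573 = 6×85 + 63
85 = 1×63 + 22
63 = 2×22 + 19
22 = 1×19 + 3
19 = 6×3 + 1
3 = 3×1 + 0
gcd(1889, 5009) = 1, so the inverse exists.
Back-substitute for 1:
1 = 1×19 − 6×3
  = −6×22 + 7×19
  = 7×63 − 20×22
  = −20×85 + 27×63
  = 27×573 − 182×85
  = −182×658 + 209×573
  = 209×1231 − 391×658
  = −391×1889 + 600×1231
  = 600×5009 − 1591×1889
So 1889⁻¹ ≡ −1591 ≡ 3418 (mod 5009).

3418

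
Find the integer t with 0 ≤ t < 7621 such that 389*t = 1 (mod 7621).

4937

7621 = 19·389 + 230
389 = 1·230 + 159
230 = 1·159 + 71
159 = 2·71 + 17
71 = 4·17 + 3
17 = 5·3 + 2
3 = 1·2 + 1
2 = 2·1 + 0
gcd(389, 7621) = 1, so the inverse exists.
Back-substitute for 1:
1 = 1·3 − 1·2
  = −1·17 + 6·3
  = 6·71 − 25·17
  = −25·159 + 56·71
  = 56·230 − 81·159
  = −81·389 + 137·230
  = 137·7621 − 2684·389
So 389⁻¹ ≡ −2684 ≡ 4937 (mod 7621).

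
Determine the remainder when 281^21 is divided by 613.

176

21 in binary is 10101, i.e. 21 = 16 + 4 + 1.
281^1 ≡ 281 (mod 613)
281^2 ≡ 281^2 = 78961 ≡ 497 (mod 613)
281^4 ≡ 497^2 = 247009 ≡ 583 (mod 613)
281^8 ≡ 583^2 = 339889 ≡ 287 (mod 613)
281^16 ≡ 287^2 = 82369 ≡ 227 (mod 613)
281^21 = 281^16 · 281^4 · 281^1 ≡ 227 · 583 · 281 (mod 613).
Accumulate the product:
227 · 583 = 132341 ≡ 546
546 · 281 = 153426 ≡ 176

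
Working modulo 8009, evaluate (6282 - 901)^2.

6282 - 901 = 5381
(5381)^2 ≡ 2626 (mod 8009)

2626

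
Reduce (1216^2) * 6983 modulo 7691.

2781

(1216)^2 ≡ 1984 (mod 7691)
1984 * 6983 = 13854272 ≡ 2781 (mod 7691)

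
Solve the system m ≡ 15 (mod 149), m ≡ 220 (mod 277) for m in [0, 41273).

28474

149⁻¹ mod 277: 149*132 ≡ 1 (mod 277), so 149⁻¹ ≡ 132.
m = 15 + 149*((220 − 15)*132 mod 277) = 15 + 149*191 = 28474.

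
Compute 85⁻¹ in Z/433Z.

Apply the Euclidean algorithm and back-substitute:
433 = 5·85 + 8
85 = 10·8 + 5
8 = 1·5 + 3
5 = 1·3 + 2
3 = 1·2 + 1
2 = 2·1 + 0
gcd(85, 433) = 1, so the inverse exists.
Bézout: 1 = 32·433 − 163·85.
So 85⁻¹ ≡ −163 ≡ 270 (mod 433).

270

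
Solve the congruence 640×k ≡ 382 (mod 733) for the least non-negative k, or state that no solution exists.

122

gcd(640, 733) = 1, so a unique solution mod 733 exists.
640⁻¹ ≡ 599 (mod 733).
k ≡ 599×382 ≡ 122 (mod 733).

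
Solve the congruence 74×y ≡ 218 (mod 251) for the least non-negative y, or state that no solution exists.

gcd(74, 251) = 1, so a unique solution mod 251 exists.
74⁻¹ ≡ 173 (mod 251).
y ≡ 173×218 ≡ 64 (mod 251).

64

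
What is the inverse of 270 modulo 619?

94

By the extended Euclidean algorithm:
619 = 2·270 + 79
270 = 3·79 + 33
79 = 2·33 + 13
33 = 2·13 + 7
13 = 1·7 + 6
7 = 1·6 + 1
6 = 6·1 + 0
gcd(270, 619) = 1, so the inverse exists.
Back-substitute for 1:
1 = 1·7 − 1·6
  = −1·13 + 2·7
  = 2·33 − 5·13
  = −5·79 + 12·33
  = 12·270 − 41·79
  = −41·619 + 94·270
So 270⁻¹ ≡ 94 (mod 619).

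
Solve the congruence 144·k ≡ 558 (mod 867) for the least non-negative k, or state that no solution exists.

gcd(144, 867) = 3, and 3 | 558, so solutions exist.
Divide through by 3: 48·k ≡ 186 mod 289.
48⁻¹ ≡ 283 (mod 289).
k ≡ 283·186 ≡ 40 (mod 289).
The smallest non-negative solution is k = 40.

40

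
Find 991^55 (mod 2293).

55 in binary is 110111, i.e. 55 = 32 + 16 + 4 + 2 + 1.
991^1 ≡ 991 (mod 2293)
991^2 ≡ 991^2 = 982081 ≡ 677 (mod 2293)
991^4 ≡ 677^2 = 458329 ≡ 2022 (mod 2293)
991^8 ≡ 2022^2 = 4088484 ≡ 65 (mod 2293)
991^16 ≡ 65^2 = 4225 ≡ 1932 (mod 2293)
991^32 ≡ 1932^2 = 3732624 ≡ 1913 (mod 2293)
991^55 = 991^32 · 991^16 · 991^4 · 991^2 · 991^1 ≡ 1913 · 1932 · 2022 · 677 · 991 (mod 2293).
Accumulate the product:
1913 · 1932 = 3695916 ≡ 1893
1893 · 2022 = 3827646 ≡ 629
629 · 677 = 425833 ≡ 1628
1628 · 991 = 1613348 ≡ 1369

1369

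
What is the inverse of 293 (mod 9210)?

By the extended Euclidean algorithm:
9210 = 31×293 + 127
293 = 2×127 + 39
127 = 3×39 + 10
39 = 3×10 + 9
10 = 1×9 + 1
9 = 9×1 + 0
gcd(293, 9210) = 1, so the inverse exists.
Back-substitute for 1:
1 = 1×10 − 1×9
  = −1×39 + 4×10
  = 4×127 − 13×39
  = −13×293 + 30×127
  = 30×9210 − 943×293
So 293⁻¹ ≡ −943 ≡ 8267 (mod 9210).

8267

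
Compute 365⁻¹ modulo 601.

Apply the Euclidean algorithm and back-substitute:
601 = 1·365 + 236
365 = 1·236 + 129
236 = 1·129 + 107
129 = 1·107 + 22
107 = 4·22 + 19
22 = 1·19 + 3
19 = 6·3 + 1
3 = 3·1 + 0
gcd(365, 601) = 1, so the inverse exists.
Back-substitute for 1:
1 = 1·19 − 6·3
  = −6·22 + 7·19
  = 7·107 − 34·22
  = −34·129 + 41·107
  = 41·236 − 75·129
  = −75·365 + 116·236
  = 116·601 − 191·365
So 365⁻¹ ≡ −191 ≡ 410 (mod 601).

410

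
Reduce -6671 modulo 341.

-6671 = -20*341 + 149, so -6671 ≡ 149 (mod 341).

149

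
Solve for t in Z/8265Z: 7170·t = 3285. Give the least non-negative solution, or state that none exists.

gcd(7170, 8265) = 15, and 15 | 3285, so solutions exist.
Divide through by 15: 478·t ≡ 219 mod 551.
478⁻¹ ≡ 317 (mod 551).
t ≡ 317·219 ≡ 548 (mod 551).
The smallest non-negative solution is t = 548.

548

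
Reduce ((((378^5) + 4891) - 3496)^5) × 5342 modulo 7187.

(378)^5 ≡ 1602 (mod 7187)
1602 + 4891 = 6493
6493 - 3496 = 2997
(2997)^5 ≡ 4554 (mod 7187)
4554 × 5342 = 24327468 ≡ 6660 (mod 7187)

6660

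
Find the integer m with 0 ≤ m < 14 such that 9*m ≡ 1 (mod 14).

14 = 1×9 + 5
9 = 1×5 + 4
5 = 1×4 + 1
4 = 4×1 + 0
gcd(9, 14) = 1, so the inverse exists.
Bézout: 1 = 2×14 − 3×9.
So 9⁻¹ ≡ −3 ≡ 11 (mod 14).

11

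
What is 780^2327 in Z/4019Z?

2327 in binary is 100100010111, i.e. 2327 = 2048 + 256 + 16 + 4 + 2 + 1.
780^1 ≡ 780 (mod 4019)
780^2 ≡ 780^2 = 608400 ≡ 1531 (mod 4019)
780^4 ≡ 1531^2 = 2343961 ≡ 884 (mod 4019)
780^8 ≡ 884^2 = 781456 ≡ 1770 (mod 4019)
780^16 ≡ 1770^2 = 3132900 ≡ 2099 (mod 4019)
780^32 ≡ 2099^2 = 4405801 ≡ 977 (mod 4019)
780^64 ≡ 977^2 = 954529 ≡ 2026 (mod 4019)
780^128 ≡ 2026^2 = 4104676 ≡ 1277 (mod 4019)
780^256 ≡ 1277^2 = 1630729 ≡ 3034 (mod 4019)
780^512 ≡ 3034^2 = 9205156 ≡ 1646 (mod 4019)
780^1024 ≡ 1646^2 = 2709316 ≡ 510 (mod 4019)
780^2048 ≡ 510^2 = 260100 ≡ 2884 (mod 4019)
780^2327 = 780^2048 · 780^256 · 780^16 · 780^4 · 780^2 · 780^1 ≡ 2884 · 3034 · 2099 · 884 · 1531 · 780 (mod 4019).
Accumulate the product:
2884 · 3034 = 8750056 ≡ 693
693 · 2099 = 1454607 ≡ 3748
3748 · 884 = 3313232 ≡ 1576
1576 · 1531 = 2412856 ≡ 1456
1456 · 780 = 1135680 ≡ 2322

2322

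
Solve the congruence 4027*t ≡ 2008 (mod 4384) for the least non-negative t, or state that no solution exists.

gcd(4027, 4384) = 1, so a unique solution mod 4384 exists.
4027⁻¹ ≡ 307 (mod 4384).
t ≡ 307*2008 ≡ 2696 (mod 4384).

2696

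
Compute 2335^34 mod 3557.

469

By square-and-multiply:
2335^1 ≡ 2335 (mod 3557)
2335^2 ≡ 2335^2 = 5452225 ≡ 2901 (mod 3557)
2335^4 ≡ 2901^2 = 8415801 ≡ 3496 (mod 3557)
2335^8 ≡ 3496^2 = 12222016 ≡ 164 (mod 3557)
2335^16 ≡ 164^2 = 26896 ≡ 1997 (mod 3557)
2335^32 ≡ 1997^2 = 3988009 ≡ 612 (mod 3557)
2335^34 = 2335^32 × 2335^2 ≡ 612 × 2901 (mod 3557).
612 × 2901 = 1775412 ≡ 469 (mod 3557).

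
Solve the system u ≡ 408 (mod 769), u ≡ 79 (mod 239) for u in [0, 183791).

769⁻¹ mod 239: 769*23 ≡ 1 (mod 239), so 769⁻¹ ≡ 23.
u = 408 + 769*((79 − 408)*23 mod 239) = 408 + 769*81 = 62697.

62697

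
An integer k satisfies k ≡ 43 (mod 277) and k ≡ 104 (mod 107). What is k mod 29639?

20541

277⁻¹ mod 107: 277*17 ≡ 1 (mod 107), so 277⁻¹ ≡ 17.
k = 43 + 277*((104 − 43)*17 mod 107) = 43 + 277*74 = 20541.
Check: 20541 mod 277 = 43, 20541 mod 107 = 104. ✓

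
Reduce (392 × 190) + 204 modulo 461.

392 × 190 = 74480 ≡ 259 (mod 461)
259 + 204 = 463 ≡ 2 (mod 461)

2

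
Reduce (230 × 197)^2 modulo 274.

230 × 197 = 45310 ≡ 100 (mod 274)
(100)^2 ≡ 136 (mod 274)

136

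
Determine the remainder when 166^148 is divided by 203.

Compute successive squares:
166^1 ≡ 166 (mod 203)
166^2 ≡ 166^2 = 27556 ≡ 151 (mod 203)
166^4 ≡ 151^2 = 22801 ≡ 65 (mod 203)
166^8 ≡ 65^2 = 4225 ≡ 165 (mod 203)
166^16 ≡ 165^2 = 27225 ≡ 23 (mod 203)
166^32 ≡ 23^2 = 529 ≡ 123 (mod 203)
166^64 ≡ 123^2 = 15129 ≡ 107 (mod 203)
166^128 ≡ 107^2 = 11449 ≡ 81 (mod 203)
166^148 = 166^128 × 166^16 × 166^4 ≡ 81 × 23 × 65 (mod 203).
Accumulate the product:
81 × 23 = 1863 ≡ 36
36 × 65 = 2340 ≡ 107

107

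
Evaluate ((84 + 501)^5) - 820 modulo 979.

84 + 501 = 585
(585)^5 ≡ 197 (mod 979)
197 - 820 = -623 ≡ 356 (mod 979)

356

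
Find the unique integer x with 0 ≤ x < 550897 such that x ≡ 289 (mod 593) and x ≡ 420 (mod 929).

346008

593⁻¹ mod 929: 593×47 ≡ 1 (mod 929), so 593⁻¹ ≡ 47.
x = 289 + 593×((420 − 289)×47 mod 929) = 289 + 593×583 = 346008.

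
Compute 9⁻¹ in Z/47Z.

Apply the Euclidean algorithm and back-substitute:
47 = 5*9 + 2
9 = 4*2 + 1
2 = 2*1 + 0
gcd(9, 47) = 1, so the inverse exists.
Back-substitute for 1:
1 = 1*9 − 4*2
  = −4*47 + 21*9
So 9⁻¹ ≡ 21 (mod 47).

21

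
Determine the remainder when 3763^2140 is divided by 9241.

2140 in binary is 100001011100, i.e. 2140 = 2048 + 64 + 16 + 8 + 4.
3763^1 ≡ 3763 (mod 9241)
3763^2 ≡ 3763^2 = 14160169 ≡ 2957 (mod 9241)
3763^4 ≡ 2957^2 = 8743849 ≡ 1863 (mod 9241)
3763^8 ≡ 1863^2 = 3470769 ≡ 5394 (mod 9241)
3763^16 ≡ 5394^2 = 29095236 ≡ 4568 (mod 9241)
3763^32 ≡ 4568^2 = 20866624 ≡ 446 (mod 9241)
3763^64 ≡ 446^2 = 198916 ≡ 4855 (mod 9241)
3763^128 ≡ 4855^2 = 23571025 ≡ 6475 (mod 9241)
3763^256 ≡ 6475^2 = 41925625 ≡ 8449 (mod 9241)
3763^512 ≡ 8449^2 = 71385601 ≡ 8117 (mod 9241)
3763^1024 ≡ 8117^2 = 65885689 ≡ 6600 (mod 9241)
3763^2048 ≡ 6600^2 = 43560000 ≡ 7167 (mod 9241)
3763^2140 = 3763^2048 × 3763^64 × 3763^16 × 3763^8 × 3763^4 ≡ 7167 × 4855 × 4568 × 5394 × 1863 (mod 9241).
Accumulate the product:
7167 × 4855 = 34795785 ≡ 3420
3420 × 4568 = 15622560 ≡ 5270
5270 × 5394 = 28426380 ≡ 1064
1064 × 1863 = 1982232 ≡ 4658

4658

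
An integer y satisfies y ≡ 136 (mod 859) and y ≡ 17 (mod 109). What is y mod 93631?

80023

859⁻¹ mod 109: 859·67 ≡ 1 (mod 109), so 859⁻¹ ≡ 67.
y = 136 + 859·((17 − 136)·67 mod 109) = 136 + 859·93 = 80023.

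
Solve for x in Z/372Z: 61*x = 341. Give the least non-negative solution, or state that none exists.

341

gcd(61, 372) = 1, so a unique solution mod 372 exists.
61⁻¹ ≡ 61 (mod 372).
x ≡ 61*341 ≡ 341 (mod 372).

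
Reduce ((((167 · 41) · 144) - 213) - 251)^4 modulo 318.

208

167 · 41 = 6847 ≡ 169 (mod 318)
169 · 144 = 24336 ≡ 168 (mod 318)
168 - 213 = -45 ≡ 273 (mod 318)
273 - 251 = 22
(22)^4 ≡ 208 (mod 318)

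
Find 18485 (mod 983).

18485 = 18*983 + 791, so 18485 ≡ 791 (mod 983).

791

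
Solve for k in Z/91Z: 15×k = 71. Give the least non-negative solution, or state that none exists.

29

gcd(15, 91) = 1, so a unique solution mod 91 exists.
15⁻¹ ≡ 85 (mod 91).
k ≡ 85×71 ≡ 29 (mod 91).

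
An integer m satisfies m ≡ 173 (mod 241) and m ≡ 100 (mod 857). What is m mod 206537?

150075

241⁻¹ mod 857: 241·825 ≡ 1 (mod 857), so 241⁻¹ ≡ 825.
m = 173 + 241·((100 − 173)·825 mod 857) = 173 + 241·622 = 150075.
Check: 150075 mod 241 = 173, 150075 mod 857 = 100. ✓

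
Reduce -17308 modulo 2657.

-17308 = -7×2657 + 1291, so -17308 ≡ 1291 (mod 2657).

1291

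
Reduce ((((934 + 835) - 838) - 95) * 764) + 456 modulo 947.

934 + 835 = 1769 ≡ 822 (mod 947)
822 - 838 = -16 ≡ 931 (mod 947)
931 - 95 = 836
836 * 764 = 638704 ≡ 426 (mod 947)
426 + 456 = 882

882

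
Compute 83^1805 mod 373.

270

Compute successive squares:
83^1 ≡ 83 (mod 373)
83^2 ≡ 83^2 = 6889 ≡ 175 (mod 373)
83^4 ≡ 175^2 = 30625 ≡ 39 (mod 373)
83^8 ≡ 39^2 = 1521 ≡ 29 (mod 373)
83^16 ≡ 29^2 = 841 ≡ 95 (mod 373)
83^32 ≡ 95^2 = 9025 ≡ 73 (mod 373)
83^64 ≡ 73^2 = 5329 ≡ 107 (mod 373)
83^128 ≡ 107^2 = 11449 ≡ 259 (mod 373)
83^256 ≡ 259^2 = 67081 ≡ 314 (mod 373)
83^512 ≡ 314^2 = 98596 ≡ 124 (mod 373)
83^1024 ≡ 124^2 = 15376 ≡ 83 (mod 373)
83^1805 = 83^1024 * 83^512 * 83^256 * 83^8 * 83^4 * 83^1 ≡ 83 * 124 * 314 * 29 * 39 * 83 (mod 373).
Accumulate the product:
83 * 124 = 10292 ≡ 221
221 * 314 = 69394 ≡ 16
16 * 29 = 464 ≡ 91
91 * 39 = 3549 ≡ 192
192 * 83 = 15936 ≡ 270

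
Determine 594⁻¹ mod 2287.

2287 = 3·594 + 505
594 = 1·505 + 89
505 = 5·89 + 60
89 = 1·60 + 29
60 = 2·29 + 2
29 = 14·2 + 1
2 = 2·1 + 0
gcd(594, 2287) = 1, so the inverse exists.
Back-substitute for 1:
1 = 1·29 − 14·2
  = −14·60 + 29·29
  = 29·89 − 43·60
  = −43·505 + 244·89
  = 244·594 − 287·505
  = −287·2287 + 1105·594
So 594⁻¹ ≡ 1105 (mod 2287).

1105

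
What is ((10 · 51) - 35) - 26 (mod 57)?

50

10 · 51 = 510 ≡ 54 (mod 57)
54 - 35 = 19
19 - 26 = -7 ≡ 50 (mod 57)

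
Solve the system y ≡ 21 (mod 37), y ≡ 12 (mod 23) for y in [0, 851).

58

37⁻¹ mod 23: 37×5 ≡ 1 (mod 23), so 37⁻¹ ≡ 5.
y = 21 + 37×((12 − 21)×5 mod 23) = 21 + 37×1 = 58.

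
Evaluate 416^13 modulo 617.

Compute successive squares:
13 in binary is 1101, i.e. 13 = 8 + 4 + 1.
416^1 ≡ 416 (mod 617)
416^2 ≡ 416^2 = 173056 ≡ 296 (mod 617)
416^4 ≡ 296^2 = 87616 ≡ 2 (mod 617)
416^8 ≡ 2^2 = 4 (mod 617)
416^13 = 416^8 * 416^4 * 416^1 ≡ 4 * 2 * 416 (mod 617).
Accumulate the product:
4 * 2 = 8
8 * 416 = 3328 ≡ 243

243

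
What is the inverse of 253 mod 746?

115

746 = 2×253 + 240
253 = 1×240 + 13
240 = 18×13 + 6
13 = 2×6 + 1
6 = 6×1 + 0
gcd(253, 746) = 1, so the inverse exists.
Bézout: 1 = −39×746 + 115×253.
So 253⁻¹ ≡ 115 (mod 746).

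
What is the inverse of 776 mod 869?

869 = 1*776 + 93
776 = 8*93 + 32
93 = 2*32 + 29
32 = 1*29 + 3
29 = 9*3 + 2
3 = 1*2 + 1
2 = 2*1 + 0
gcd(776, 869) = 1, so the inverse exists.
Bézout: 1 = −267*869 + 299*776.
So 776⁻¹ ≡ 299 (mod 869).

299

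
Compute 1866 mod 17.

1866 = 109*17 + 13, so 1866 ≡ 13 (mod 17).

13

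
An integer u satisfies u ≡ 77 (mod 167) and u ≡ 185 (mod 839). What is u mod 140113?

117645

167⁻¹ mod 839: 167*628 ≡ 1 (mod 839), so 167⁻¹ ≡ 628.
u = 77 + 167*((185 − 77)*628 mod 839) = 77 + 167*704 = 117645.
Check: 117645 mod 167 = 77, 117645 mod 839 = 185. ✓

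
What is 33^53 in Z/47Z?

23

By square-and-multiply:
53 in binary is 110101, i.e. 53 = 32 + 16 + 4 + 1.
33^1 ≡ 33 (mod 47)
33^2 ≡ 33^2 = 1089 ≡ 8 (mod 47)
33^4 ≡ 8^2 = 64 ≡ 17 (mod 47)
33^8 ≡ 17^2 = 289 ≡ 7 (mod 47)
33^16 ≡ 7^2 = 49 ≡ 2 (mod 47)
33^32 ≡ 2^2 = 4 (mod 47)
33^53 = 33^32 · 33^16 · 33^4 · 33^1 ≡ 4 · 2 · 17 · 33 (mod 47).
Accumulate the product:
4 · 2 = 8
8 · 17 = 136 ≡ 42
42 · 33 = 1386 ≡ 23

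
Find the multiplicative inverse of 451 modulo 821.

821 = 1·451 + 370
451 = 1·370 + 81
370 = 4·81 + 46
81 = 1·46 + 35
46 = 1·35 + 11
35 = 3·11 + 2
11 = 5·2 + 1
2 = 2·1 + 0
gcd(451, 821) = 1, so the inverse exists.
Back-substitute for 1:
1 = 1·11 − 5·2
  = −5·35 + 16·11
  = 16·46 − 21·35
  = −21·81 + 37·46
  = 37·370 − 169·81
  = −169·451 + 206·370
  = 206·821 − 375·451
So 451⁻¹ ≡ −375 ≡ 446 (mod 821).

446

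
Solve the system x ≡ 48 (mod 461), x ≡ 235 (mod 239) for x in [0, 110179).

105156

461⁻¹ mod 239: 461·14 ≡ 1 (mod 239), so 461⁻¹ ≡ 14.
x = 48 + 461·((235 − 48)·14 mod 239) = 48 + 461·228 = 105156.
Check: 105156 mod 461 = 48, 105156 mod 239 = 235. ✓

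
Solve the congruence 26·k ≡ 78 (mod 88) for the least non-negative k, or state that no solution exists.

gcd(26, 88) = 2, and 2 | 78, so solutions exist.
Divide through by 2: 13·k ≡ 39 mod 44.
13⁻¹ ≡ 17 (mod 44).
k ≡ 17·39 ≡ 3 (mod 44).
The smallest non-negative solution is k = 3.

3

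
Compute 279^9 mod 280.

279

By square-and-multiply:
9 in binary is 1001, i.e. 9 = 8 + 1.
279^1 ≡ 279 (mod 280)
279^2 ≡ 279^2 = 77841 ≡ 1 (mod 280)
279^4 ≡ 1^2 = 1 (mod 280)
279^8 ≡ 1^2 = 1 (mod 280)
279^9 = 279^8 × 279^1 ≡ 1 × 279 (mod 280).
1 × 279 = 279 ≡ 279 (mod 280).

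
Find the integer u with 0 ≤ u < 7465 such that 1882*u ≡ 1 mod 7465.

948

By the extended Euclidean algorithm:
7465 = 3×1882 + 1819
1882 = 1×1819 + 63
1819 = 28×63 + 55
63 = 1×55 + 8
55 = 6×8 + 7
8 = 1×7 + 1
7 = 7×1 + 0
gcd(1882, 7465) = 1, so the inverse exists.
Back-substitute for 1:
1 = 1×8 − 1×7
  = −1×55 + 7×8
  = 7×63 − 8×55
  = −8×1819 + 231×63
  = 231×1882 − 239×1819
  = −239×7465 + 948×1882
So 1882⁻¹ ≡ 948 (mod 7465).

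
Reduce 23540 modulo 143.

23540 = 164·143 + 88, so 23540 ≡ 88 (mod 143).

88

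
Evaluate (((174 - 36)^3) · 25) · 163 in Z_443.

174 - 36 = 138
(138)^3 ≡ 196 (mod 443)
196 · 25 = 4900 ≡ 27 (mod 443)
27 · 163 = 4401 ≡ 414 (mod 443)

414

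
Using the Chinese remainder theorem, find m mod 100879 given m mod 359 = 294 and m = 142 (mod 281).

74607

359⁻¹ mod 281: 359·263 ≡ 1 (mod 281), so 359⁻¹ ≡ 263.
m = 294 + 359·((142 − 294)·263 mod 281) = 294 + 359·207 = 74607.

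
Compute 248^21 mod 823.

262

21 in binary is 10101, i.e. 21 = 16 + 4 + 1.
248^1 ≡ 248 (mod 823)
248^2 ≡ 248^2 = 61504 ≡ 602 (mod 823)
248^4 ≡ 602^2 = 362404 ≡ 284 (mod 823)
248^8 ≡ 284^2 = 80656 ≡ 2 (mod 823)
248^16 ≡ 2^2 = 4 (mod 823)
248^21 = 248^16 × 248^4 × 248^1 ≡ 4 × 284 × 248 (mod 823).
Accumulate the product:
4 × 284 = 1136 ≡ 313
313 × 248 = 77624 ≡ 262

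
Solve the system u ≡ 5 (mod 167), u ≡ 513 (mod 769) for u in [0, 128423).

25890

167⁻¹ mod 769: 167·571 ≡ 1 (mod 769), so 167⁻¹ ≡ 571.
u = 5 + 167·((513 − 5)·571 mod 769) = 5 + 167·155 = 25890.
Check: 25890 mod 167 = 5, 25890 mod 769 = 513. ✓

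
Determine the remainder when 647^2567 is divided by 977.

2567 in binary is 101000000111, i.e. 2567 = 2048 + 512 + 4 + 2 + 1.
647^1 ≡ 647 (mod 977)
647^2 ≡ 647^2 = 418609 ≡ 453 (mod 977)
647^4 ≡ 453^2 = 205209 ≡ 39 (mod 977)
647^8 ≡ 39^2 = 1521 ≡ 544 (mod 977)
647^16 ≡ 544^2 = 295936 ≡ 882 (mod 977)
647^32 ≡ 882^2 = 777924 ≡ 232 (mod 977)
647^64 ≡ 232^2 = 53824 ≡ 89 (mod 977)
647^128 ≡ 89^2 = 7921 ≡ 105 (mod 977)
647^256 ≡ 105^2 = 11025 ≡ 278 (mod 977)
647^512 ≡ 278^2 = 77284 ≡ 101 (mod 977)
647^1024 ≡ 101^2 = 10201 ≡ 431 (mod 977)
647^2048 ≡ 431^2 = 185761 ≡ 131 (mod 977)
647^2567 = 647^2048 × 647^512 × 647^4 × 647^2 × 647^1 ≡ 131 × 101 × 39 × 453 × 647 (mod 977).
Accumulate the product:
131 × 101 = 13231 ≡ 530
530 × 39 = 20670 ≡ 153
153 × 453 = 69309 ≡ 919
919 × 647 = 594593 ≡ 577

577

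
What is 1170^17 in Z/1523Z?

Using repeated squaring:
17 in binary is 10001, i.e. 17 = 16 + 1.
1170^1 ≡ 1170 (mod 1523)
1170^2 ≡ 1170^2 = 1368900 ≡ 1246 (mod 1523)
1170^4 ≡ 1246^2 = 1552516 ≡ 579 (mod 1523)
1170^8 ≡ 579^2 = 335241 ≡ 181 (mod 1523)
1170^16 ≡ 181^2 = 32761 ≡ 778 (mod 1523)
1170^17 = 1170^16 × 1170^1 ≡ 778 × 1170 (mod 1523).
778 × 1170 = 910260 ≡ 1029 (mod 1523).

1029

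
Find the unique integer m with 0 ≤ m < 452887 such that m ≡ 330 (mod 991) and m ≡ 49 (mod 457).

991⁻¹ mod 457: 991·184 ≡ 1 (mod 457), so 991⁻¹ ≡ 184.
m = 330 + 991·((49 − 330)·184 mod 457) = 330 + 991·394 = 390784.
Check: 390784 mod 991 = 330, 390784 mod 457 = 49. ✓

390784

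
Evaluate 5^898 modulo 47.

42

898 in binary is 1110000010, i.e. 898 = 512 + 256 + 128 + 2.
5^1 ≡ 5 (mod 47)
5^2 ≡ 5^2 = 25 (mod 47)
5^4 ≡ 25^2 = 625 ≡ 14 (mod 47)
5^8 ≡ 14^2 = 196 ≡ 8 (mod 47)
5^16 ≡ 8^2 = 64 ≡ 17 (mod 47)
5^32 ≡ 17^2 = 289 ≡ 7 (mod 47)
5^64 ≡ 7^2 = 49 ≡ 2 (mod 47)
5^128 ≡ 2^2 = 4 (mod 47)
5^256 ≡ 4^2 = 16 (mod 47)
5^512 ≡ 16^2 = 256 ≡ 21 (mod 47)
5^898 = 5^512 × 5^256 × 5^128 × 5^2 ≡ 21 × 16 × 4 × 25 (mod 47).
Accumulate the product:
21 × 16 = 336 ≡ 7
7 × 4 = 28
28 × 25 = 700 ≡ 42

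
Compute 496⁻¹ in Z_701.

701 = 1·496 + 205
496 = 2·205 + 86
205 = 2·86 + 33
86 = 2·33 + 20
33 = 1·20 + 13
20 = 1·13 + 7
13 = 1·7 + 6
7 = 1·6 + 1
6 = 6·1 + 0
gcd(496, 701) = 1, so the inverse exists.
Bézout: 1 = −75·701 + 106·496.
So 496⁻¹ ≡ 106 (mod 701).

106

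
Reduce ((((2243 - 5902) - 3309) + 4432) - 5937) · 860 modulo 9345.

2243 - 5902 = -3659 ≡ 5686 (mod 9345)
5686 - 3309 = 2377
2377 + 4432 = 6809
6809 - 5937 = 872
872 · 860 = 749920 ≡ 2320 (mod 9345)

2320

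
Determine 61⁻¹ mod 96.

96 = 1*61 + 35
61 = 1*35 + 26
35 = 1*26 + 9
26 = 2*9 + 8
9 = 1*8 + 1
8 = 8*1 + 0
gcd(61, 96) = 1, so the inverse exists.
Back-substitute for 1:
1 = 1*9 − 1*8
  = −1*26 + 3*9
  = 3*35 − 4*26
  = −4*61 + 7*35
  = 7*96 − 11*61
So 61⁻¹ ≡ −11 ≡ 85 (mod 96).

85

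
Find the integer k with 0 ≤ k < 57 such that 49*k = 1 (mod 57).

7

57 = 1*49 + 8
49 = 6*8 + 1
8 = 8*1 + 0
gcd(49, 57) = 1, so the inverse exists.
Back-substitute for 1:
1 = 1*49 − 6*8
  = −6*57 + 7*49
So 49⁻¹ ≡ 7 (mod 57).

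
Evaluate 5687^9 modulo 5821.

Using repeated squaring:
5687^1 ≡ 5687 (mod 5821)
5687^2 ≡ 5687^2 = 32341969 ≡ 493 (mod 5821)
5687^4 ≡ 493^2 = 243049 ≡ 4388 (mod 5821)
5687^8 ≡ 4388^2 = 19254544 ≡ 4497 (mod 5821)
5687^9 = 5687^8 · 5687^1 ≡ 4497 · 5687 (mod 5821).
4497 · 5687 = 25574439 ≡ 2786 (mod 5821).

2786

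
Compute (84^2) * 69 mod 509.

(84)^2 ≡ 439 (mod 509)
439 * 69 = 30291 ≡ 260 (mod 509)

260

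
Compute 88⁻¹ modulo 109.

83

Run the extended Euclidean algorithm:
109 = 1·88 + 21
88 = 4·21 + 4
21 = 5·4 + 1
4 = 4·1 + 0
gcd(88, 109) = 1, so the inverse exists.
Bézout: 1 = 21·109 − 26·88.
So 88⁻¹ ≡ −26 ≡ 83 (mod 109).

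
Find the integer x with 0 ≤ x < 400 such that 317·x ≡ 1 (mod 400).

400 = 1·317 + 83
317 = 3·83 + 68
83 = 1·68 + 15
68 = 4·15 + 8
15 = 1·8 + 7
8 = 1·7 + 1
7 = 7·1 + 0
gcd(317, 400) = 1, so the inverse exists.
Back-substitute for 1:
1 = 1·8 − 1·7
  = −1·15 + 2·8
  = 2·68 − 9·15
  = −9·83 + 11·68
  = 11·317 − 42·83
  = −42·400 + 53·317
So 317⁻¹ ≡ 53 (mod 400).

53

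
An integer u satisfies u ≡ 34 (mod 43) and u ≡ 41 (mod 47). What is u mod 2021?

464

43⁻¹ mod 47: 43×35 ≡ 1 (mod 47), so 43⁻¹ ≡ 35.
u = 34 + 43×((41 − 34)×35 mod 47) = 34 + 43×10 = 464.
Check: 464 mod 43 = 34, 464 mod 47 = 41. ✓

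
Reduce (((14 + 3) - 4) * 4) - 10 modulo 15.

12

14 + 3 = 17 ≡ 2 (mod 15)
2 - 4 = -2 ≡ 13 (mod 15)
13 * 4 = 52 ≡ 7 (mod 15)
7 - 10 = -3 ≡ 12 (mod 15)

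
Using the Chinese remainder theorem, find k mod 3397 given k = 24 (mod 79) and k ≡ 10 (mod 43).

182

79⁻¹ mod 43: 79×6 ≡ 1 (mod 43), so 79⁻¹ ≡ 6.
k = 24 + 79×((10 − 24)×6 mod 43) = 24 + 79×2 = 182.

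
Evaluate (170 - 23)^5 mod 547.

235

170 - 23 = 147
(147)^5 ≡ 235 (mod 547)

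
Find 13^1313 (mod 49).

6

1313 in binary is 10100100001, i.e. 1313 = 1024 + 256 + 32 + 1.
13^1 ≡ 13 (mod 49)
13^2 ≡ 13^2 = 169 ≡ 22 (mod 49)
13^4 ≡ 22^2 = 484 ≡ 43 (mod 49)
13^8 ≡ 43^2 = 1849 ≡ 36 (mod 49)
13^16 ≡ 36^2 = 1296 ≡ 22 (mod 49)
13^32 ≡ 22^2 = 484 ≡ 43 (mod 49)
13^64 ≡ 43^2 = 1849 ≡ 36 (mod 49)
13^128 ≡ 36^2 = 1296 ≡ 22 (mod 49)
13^256 ≡ 22^2 = 484 ≡ 43 (mod 49)
13^512 ≡ 43^2 = 1849 ≡ 36 (mod 49)
13^1024 ≡ 36^2 = 1296 ≡ 22 (mod 49)
13^1313 = 13^1024 · 13^256 · 13^32 · 13^1 ≡ 22 · 43 · 43 · 13 (mod 49).
Accumulate the product:
22 · 43 = 946 ≡ 15
15 · 43 = 645 ≡ 8
8 · 13 = 104 ≡ 6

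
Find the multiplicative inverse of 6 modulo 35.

35 = 5*6 + 5
6 = 1*5 + 1
5 = 5*1 + 0
gcd(6, 35) = 1, so the inverse exists.
Bézout: 1 = −1*35 + 6*6.
So 6⁻¹ ≡ 6 (mod 35).

6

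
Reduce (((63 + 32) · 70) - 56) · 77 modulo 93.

63 + 32 = 95 ≡ 2 (mod 93)
2 · 70 = 140 ≡ 47 (mod 93)
47 - 56 = -9 ≡ 84 (mod 93)
84 · 77 = 6468 ≡ 51 (mod 93)

51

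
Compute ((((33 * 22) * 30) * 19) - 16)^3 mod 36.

8

33 * 22 = 726 ≡ 6 (mod 36)
6 * 30 = 180 ≡ 0 (mod 36)
0 * 19 = 0
0 - 16 = -16 ≡ 20 (mod 36)
(20)^3 ≡ 8 (mod 36)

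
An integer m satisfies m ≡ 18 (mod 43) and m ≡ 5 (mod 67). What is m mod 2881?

43⁻¹ mod 67: 43×53 ≡ 1 (mod 67), so 43⁻¹ ≡ 53.
m = 18 + 43×((5 − 18)×53 mod 67) = 18 + 43×48 = 2082.

2082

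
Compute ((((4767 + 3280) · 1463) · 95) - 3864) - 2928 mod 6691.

4767 + 3280 = 8047 ≡ 1356 (mod 6691)
1356 · 1463 = 1983828 ≡ 3292 (mod 6691)
3292 · 95 = 312740 ≡ 4954 (mod 6691)
4954 - 3864 = 1090
1090 - 2928 = -1838 ≡ 4853 (mod 6691)

4853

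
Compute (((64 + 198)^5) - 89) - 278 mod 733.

64 + 198 = 262
(262)^5 ≡ 232 (mod 733)
232 - 89 = 143
143 - 278 = -135 ≡ 598 (mod 733)

598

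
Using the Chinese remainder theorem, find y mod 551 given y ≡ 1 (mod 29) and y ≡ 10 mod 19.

523

29⁻¹ mod 19: 29·2 ≡ 1 (mod 19), so 29⁻¹ ≡ 2.
y = 1 + 29·((10 − 1)·2 mod 19) = 1 + 29·18 = 523.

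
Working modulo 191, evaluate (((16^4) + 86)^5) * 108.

108

(16)^4 ≡ 23 (mod 191)
23 + 86 = 109
(109)^5 ≡ 1 (mod 191)
1 * 108 = 108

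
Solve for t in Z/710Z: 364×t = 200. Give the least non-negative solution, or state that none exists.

gcd(364, 710) = 2, and 2 | 200, so solutions exist.
Divide through by 2: 182×t ≡ 100 (mod 355).
182⁻¹ ≡ 158 (mod 355).
t ≡ 158×100 ≡ 180 (mod 355).
The smallest non-negative solution is t = 180.

180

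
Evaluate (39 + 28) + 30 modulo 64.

33

39 + 28 = 67 ≡ 3 (mod 64)
3 + 30 = 33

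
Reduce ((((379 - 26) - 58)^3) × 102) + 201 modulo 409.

379 - 26 = 353
353 - 58 = 295
(295)^3 ≡ 263 (mod 409)
263 × 102 = 26826 ≡ 241 (mod 409)
241 + 201 = 442 ≡ 33 (mod 409)

33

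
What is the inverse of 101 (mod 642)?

Apply the Euclidean algorithm and back-substitute:
642 = 6·101 + 36
101 = 2·36 + 29
36 = 1·29 + 7
29 = 4·7 + 1
7 = 7·1 + 0
gcd(101, 642) = 1, so the inverse exists.
Back-substitute for 1:
1 = 1·29 − 4·7
  = −4·36 + 5·29
  = 5·101 − 14·36
  = −14·642 + 89·101
So 101⁻¹ ≡ 89 (mod 642).

89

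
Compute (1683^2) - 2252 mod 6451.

(1683)^2 ≡ 500 (mod 6451)
500 - 2252 = -1752 ≡ 4699 (mod 6451)

4699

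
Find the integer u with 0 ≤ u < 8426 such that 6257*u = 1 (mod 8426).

By the extended Euclidean algorithm:
8426 = 1·6257 + 2169
6257 = 2·2169 + 1919
2169 = 1·1919 + 250
1919 = 7·250 + 169
250 = 1·169 + 81
169 = 2·81 + 7
81 = 11·7 + 4
7 = 1·4 + 3
4 = 1·3 + 1
3 = 3·1 + 0
gcd(6257, 8426) = 1, so the inverse exists.
Back-substitute for 1:
1 = 1·4 − 1·3
  = −1·7 + 2·4
  = 2·81 − 23·7
  = −23·169 + 48·81
  = 48·250 − 71·169
  = −71·1919 + 545·250
  = 545·2169 − 616·1919
  = −616·6257 + 1777·2169
  = 1777·8426 − 2393·6257
So 6257⁻¹ ≡ −2393 ≡ 6033 (mod 8426).

6033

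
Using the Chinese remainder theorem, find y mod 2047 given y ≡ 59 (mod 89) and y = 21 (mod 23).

504

89⁻¹ mod 23: 89·15 ≡ 1 (mod 23), so 89⁻¹ ≡ 15.
y = 59 + 89·((21 − 59)·15 mod 23) = 59 + 89·5 = 504.
Check: 504 mod 89 = 59, 504 mod 23 = 21. ✓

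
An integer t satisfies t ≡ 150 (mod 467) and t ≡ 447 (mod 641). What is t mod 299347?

169671

467⁻¹ mod 641: 467·571 ≡ 1 (mod 641), so 467⁻¹ ≡ 571.
t = 150 + 467·((447 − 150)·571 mod 641) = 150 + 467·363 = 169671.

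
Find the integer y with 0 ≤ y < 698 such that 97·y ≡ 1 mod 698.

367

698 = 7*97 + 19
97 = 5*19 + 2
19 = 9*2 + 1
2 = 2*1 + 0
gcd(97, 698) = 1, so the inverse exists.
Back-substitute for 1:
1 = 1*19 − 9*2
  = −9*97 + 46*19
  = 46*698 − 331*97
So 97⁻¹ ≡ −331 ≡ 367 (mod 698).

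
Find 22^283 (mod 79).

Compute successive squares:
22^1 ≡ 22 (mod 79)
22^2 ≡ 22^2 = 484 ≡ 10 (mod 79)
22^4 ≡ 10^2 = 100 ≡ 21 (mod 79)
22^8 ≡ 21^2 = 441 ≡ 46 (mod 79)
22^16 ≡ 46^2 = 2116 ≡ 62 (mod 79)
22^32 ≡ 62^2 = 3844 ≡ 52 (mod 79)
22^64 ≡ 52^2 = 2704 ≡ 18 (mod 79)
22^128 ≡ 18^2 = 324 ≡ 8 (mod 79)
22^256 ≡ 8^2 = 64 (mod 79)
22^283 = 22^256 * 22^16 * 22^8 * 22^2 * 22^1 ≡ 64 * 62 * 46 * 10 * 22 (mod 79).
Accumulate the product:
64 * 62 = 3968 ≡ 18
18 * 46 = 828 ≡ 38
38 * 10 = 380 ≡ 64
64 * 22 = 1408 ≡ 65

65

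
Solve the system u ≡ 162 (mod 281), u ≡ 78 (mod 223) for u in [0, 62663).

281⁻¹ mod 223: 281·50 ≡ 1 (mod 223), so 281⁻¹ ≡ 50.
u = 162 + 281·((78 − 162)·50 mod 223) = 162 + 281·37 = 10559.

10559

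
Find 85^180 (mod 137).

180 in binary is 10110100, i.e. 180 = 128 + 32 + 16 + 4.
85^1 ≡ 85 (mod 137)
85^2 ≡ 85^2 = 7225 ≡ 101 (mod 137)
85^4 ≡ 101^2 = 10201 ≡ 63 (mod 137)
85^8 ≡ 63^2 = 3969 ≡ 133 (mod 137)
85^16 ≡ 133^2 = 17689 ≡ 16 (mod 137)
85^32 ≡ 16^2 = 256 ≡ 119 (mod 137)
85^64 ≡ 119^2 = 14161 ≡ 50 (mod 137)
85^128 ≡ 50^2 = 2500 ≡ 34 (mod 137)
85^180 = 85^128 * 85^32 * 85^16 * 85^4 ≡ 34 * 119 * 16 * 63 (mod 137).
Accumulate the product:
34 * 119 = 4046 ≡ 73
73 * 16 = 1168 ≡ 72
72 * 63 = 4536 ≡ 15

15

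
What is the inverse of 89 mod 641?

641 = 7×89 + 18
89 = 4×18 + 17
18 = 1×17 + 1
17 = 17×1 + 0
gcd(89, 641) = 1, so the inverse exists.
Bézout: 1 = 5×641 − 36×89.
So 89⁻¹ ≡ −36 ≡ 605 (mod 641).

605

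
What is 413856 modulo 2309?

413856 = 179·2309 + 545, so 413856 ≡ 545 (mod 2309).

545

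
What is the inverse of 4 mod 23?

23 = 5×4 + 3
4 = 1×3 + 1
3 = 3×1 + 0
gcd(4, 23) = 1, so the inverse exists.
Back-substitute for 1:
1 = 1×4 − 1×3
  = −1×23 + 6×4
So 4⁻¹ ≡ 6 (mod 23).

6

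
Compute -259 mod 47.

-259 = -6*47 + 23, so -259 ≡ 23 (mod 47).

23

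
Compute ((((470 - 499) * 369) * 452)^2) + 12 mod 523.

470 - 499 = -29 ≡ 494 (mod 523)
494 * 369 = 182286 ≡ 282 (mod 523)
282 * 452 = 127464 ≡ 375 (mod 523)
(375)^2 ≡ 461 (mod 523)
461 + 12 = 473

473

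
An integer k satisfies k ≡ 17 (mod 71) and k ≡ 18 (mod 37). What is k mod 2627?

869

71⁻¹ mod 37: 71·12 ≡ 1 (mod 37), so 71⁻¹ ≡ 12.
k = 17 + 71·((18 − 17)·12 mod 37) = 17 + 71·12 = 869.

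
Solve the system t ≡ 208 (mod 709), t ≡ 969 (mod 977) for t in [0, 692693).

709⁻¹ mod 977: 709*689 ≡ 1 (mod 977), so 709⁻¹ ≡ 689.
t = 208 + 709*((969 − 208)*689 mod 977) = 208 + 709*657 = 466021.

466021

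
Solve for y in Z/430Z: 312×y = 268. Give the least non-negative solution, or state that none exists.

gcd(312, 430) = 2, and 2 | 268, so solutions exist.
Divide through by 2: 156×y mod 215 = 134.
156⁻¹ ≡ 51 (mod 215).
y ≡ 51×134 ≡ 169 (mod 215).
The smallest non-negative solution is y = 169.

169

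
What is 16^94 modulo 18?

16

94 in binary is 1011110, i.e. 94 = 64 + 16 + 8 + 4 + 2.
16^1 ≡ 16 (mod 18)
16^2 ≡ 16^2 = 256 ≡ 4 (mod 18)
16^4 ≡ 4^2 = 16 (mod 18)
16^8 ≡ 16^2 = 256 ≡ 4 (mod 18)
16^16 ≡ 4^2 = 16 (mod 18)
16^32 ≡ 16^2 = 256 ≡ 4 (mod 18)
16^64 ≡ 4^2 = 16 (mod 18)
16^94 = 16^64 × 16^16 × 16^8 × 16^4 × 16^2 ≡ 16 × 16 × 4 × 16 × 4 (mod 18).
Accumulate the product:
16 × 16 = 256 ≡ 4
4 × 4 = 16
16 × 16 = 256 ≡ 4
4 × 4 = 16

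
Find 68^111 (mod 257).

34

By square-and-multiply:
68^1 ≡ 68 (mod 257)
68^2 ≡ 68^2 = 4624 ≡ 255 (mod 257)
68^4 ≡ 255^2 = 65025 ≡ 4 (mod 257)
68^8 ≡ 4^2 = 16 (mod 257)
68^16 ≡ 16^2 = 256 (mod 257)
68^32 ≡ 256^2 = 65536 ≡ 1 (mod 257)
68^64 ≡ 1^2 = 1 (mod 257)
68^111 = 68^64 · 68^32 · 68^8 · 68^4 · 68^2 · 68^1 ≡ 1 · 1 · 16 · 4 · 255 · 68 (mod 257).
Accumulate the product:
1 · 1 = 1
1 · 16 = 16
16 · 4 = 64
64 · 255 = 16320 ≡ 129
129 · 68 = 8772 ≡ 34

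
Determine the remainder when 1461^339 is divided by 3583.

1461^1 ≡ 1461 (mod 3583)
1461^2 ≡ 1461^2 = 2134521 ≡ 2636 (mod 3583)
1461^4 ≡ 2636^2 = 6948496 ≡ 1059 (mod 3583)
1461^8 ≡ 1059^2 = 1121481 ≡ 2 (mod 3583)
1461^16 ≡ 2^2 = 4 (mod 3583)
1461^32 ≡ 4^2 = 16 (mod 3583)
1461^64 ≡ 16^2 = 256 (mod 3583)
1461^128 ≡ 256^2 = 65536 ≡ 1042 (mod 3583)
1461^256 ≡ 1042^2 = 1085764 ≡ 115 (mod 3583)
1461^339 = 1461^256 * 1461^64 * 1461^16 * 1461^2 * 1461^1 ≡ 115 * 256 * 4 * 2636 * 1461 (mod 3583).
Accumulate the product:
115 * 256 = 29440 ≡ 776
776 * 4 = 3104
3104 * 2636 = 8182144 ≡ 2155
2155 * 1461 = 3148455 ≡ 2581

2581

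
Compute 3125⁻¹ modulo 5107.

420

5107 = 1·3125 + 1982
3125 = 1·1982 + 1143
1982 = 1·1143 + 839
1143 = 1·839 + 304
839 = 2·304 + 231
304 = 1·231 + 73
231 = 3·73 + 12
73 = 6·12 + 1
12 = 12·1 + 0
gcd(3125, 5107) = 1, so the inverse exists.
Back-substitute for 1:
1 = 1·73 − 6·12
  = −6·231 + 19·73
  = 19·304 − 25·231
  = −25·839 + 69·304
  = 69·1143 − 94·839
  = −94·1982 + 163·1143
  = 163·3125 − 257·1982
  = −257·5107 + 420·3125
So 3125⁻¹ ≡ 420 (mod 5107).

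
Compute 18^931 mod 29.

18^1 ≡ 18 (mod 29)
18^2 ≡ 18^2 = 324 ≡ 5 (mod 29)
18^4 ≡ 5^2 = 25 (mod 29)
18^8 ≡ 25^2 = 625 ≡ 16 (mod 29)
18^16 ≡ 16^2 = 256 ≡ 24 (mod 29)
18^32 ≡ 24^2 = 576 ≡ 25 (mod 29)
18^64 ≡ 25^2 = 625 ≡ 16 (mod 29)
18^128 ≡ 16^2 = 256 ≡ 24 (mod 29)
18^256 ≡ 24^2 = 576 ≡ 25 (mod 29)
18^512 ≡ 25^2 = 625 ≡ 16 (mod 29)
18^931 = 18^512 × 18^256 × 18^128 × 18^32 × 18^2 × 18^1 ≡ 16 × 25 × 24 × 25 × 5 × 18 (mod 29).
Accumulate the product:
16 × 25 = 400 ≡ 23
23 × 24 = 552 ≡ 1
1 × 25 = 25
25 × 5 = 125 ≡ 9
9 × 18 = 162 ≡ 17

17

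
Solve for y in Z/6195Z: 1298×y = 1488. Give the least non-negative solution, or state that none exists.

no solution

gcd(1298, 6195) = 59, and 59 does not divide 1488.
So the congruence has no solution.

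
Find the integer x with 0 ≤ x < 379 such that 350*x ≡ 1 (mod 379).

Apply the Euclidean algorithm and back-substitute:
379 = 1*350 + 29
350 = 12*29 + 2
29 = 14*2 + 1
2 = 2*1 + 0
gcd(350, 379) = 1, so the inverse exists.
Back-substitute for 1:
1 = 1*29 − 14*2
  = −14*350 + 169*29
  = 169*379 − 183*350
So 350⁻¹ ≡ −183 ≡ 196 (mod 379).

196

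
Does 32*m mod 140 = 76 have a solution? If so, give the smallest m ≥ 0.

33

gcd(32, 140) = 4, and 4 | 76, so solutions exist.
Divide through by 4: 8*m ≡ 19 mod 35.
8⁻¹ ≡ 22 (mod 35).
m ≡ 22*19 ≡ 33 (mod 35).
The smallest non-negative solution is m = 33.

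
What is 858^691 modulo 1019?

287

Using repeated squaring:
691 in binary is 1010110011, i.e. 691 = 512 + 128 + 32 + 16 + 2 + 1.
858^1 ≡ 858 (mod 1019)
858^2 ≡ 858^2 = 736164 ≡ 446 (mod 1019)
858^4 ≡ 446^2 = 198916 ≡ 211 (mod 1019)
858^8 ≡ 211^2 = 44521 ≡ 704 (mod 1019)
858^16 ≡ 704^2 = 495616 ≡ 382 (mod 1019)
858^32 ≡ 382^2 = 145924 ≡ 207 (mod 1019)
858^64 ≡ 207^2 = 42849 ≡ 51 (mod 1019)
858^128 ≡ 51^2 = 2601 ≡ 563 (mod 1019)
858^256 ≡ 563^2 = 316969 ≡ 60 (mod 1019)
858^512 ≡ 60^2 = 3600 ≡ 543 (mod 1019)
858^691 = 858^512 * 858^128 * 858^32 * 858^16 * 858^2 * 858^1 ≡ 543 * 563 * 207 * 382 * 446 * 858 (mod 1019).
Accumulate the product:
543 * 563 = 305709 ≡ 9
9 * 207 = 1863 ≡ 844
844 * 382 = 322408 ≡ 404
404 * 446 = 180184 ≡ 840
840 * 858 = 720720 ≡ 287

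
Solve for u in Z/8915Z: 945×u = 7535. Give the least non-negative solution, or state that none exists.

1074

gcd(945, 8915) = 5, and 5 | 7535, so solutions exist.
Divide through by 5: 189×u ≡ 1507 mod 1783.
189⁻¹ ≡ 500 (mod 1783).
u ≡ 500×1507 ≡ 1074 (mod 1783).
The smallest non-negative solution is u = 1074.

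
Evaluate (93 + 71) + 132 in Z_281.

15

93 + 71 = 164
164 + 132 = 296 ≡ 15 (mod 281)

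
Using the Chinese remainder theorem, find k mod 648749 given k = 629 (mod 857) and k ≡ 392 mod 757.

264585

857⁻¹ mod 757: 857*53 ≡ 1 (mod 757), so 857⁻¹ ≡ 53.
k = 629 + 857*((392 − 629)*53 mod 757) = 629 + 857*308 = 264585.
Check: 264585 mod 857 = 629, 264585 mod 757 = 392. ✓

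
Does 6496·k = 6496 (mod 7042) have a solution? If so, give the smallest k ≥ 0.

gcd(6496, 7042) = 14, and 14 | 6496, so solutions exist.
Divide through by 14: 464·k mod 503 = 464.
464⁻¹ ≡ 374 (mod 503).
k ≡ 374·464 ≡ 1 (mod 503).
The smallest non-negative solution is k = 1.

1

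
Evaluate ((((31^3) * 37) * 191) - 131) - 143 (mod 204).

31

(31)^3 ≡ 7 (mod 204)
7 * 37 = 259 ≡ 55 (mod 204)
55 * 191 = 10505 ≡ 101 (mod 204)
101 - 131 = -30 ≡ 174 (mod 204)
174 - 143 = 31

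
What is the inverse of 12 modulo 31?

13

31 = 2*12 + 7
12 = 1*7 + 5
7 = 1*5 + 2
5 = 2*2 + 1
2 = 2*1 + 0
gcd(12, 31) = 1, so the inverse exists.
Bézout: 1 = −5*31 + 13*12.
So 12⁻¹ ≡ 13 (mod 31).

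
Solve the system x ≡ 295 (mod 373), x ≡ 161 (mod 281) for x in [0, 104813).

93172

373⁻¹ mod 281: 373×168 ≡ 1 (mod 281), so 373⁻¹ ≡ 168.
x = 295 + 373×((161 − 295)×168 mod 281) = 295 + 373×249 = 93172.
Check: 93172 mod 373 = 295, 93172 mod 281 = 161. ✓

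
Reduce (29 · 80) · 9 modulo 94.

12

29 · 80 = 2320 ≡ 64 (mod 94)
64 · 9 = 576 ≡ 12 (mod 94)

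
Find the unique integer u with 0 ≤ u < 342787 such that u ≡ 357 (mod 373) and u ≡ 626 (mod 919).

82417

373⁻¹ mod 919: 373*749 ≡ 1 (mod 919), so 373⁻¹ ≡ 749.
u = 357 + 373*((626 − 357)*749 mod 919) = 357 + 373*220 = 82417.
Check: 82417 mod 373 = 357, 82417 mod 919 = 626. ✓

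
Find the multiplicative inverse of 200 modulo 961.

764

Apply the Euclidean algorithm and back-substitute:
961 = 4*200 + 161
200 = 1*161 + 39
161 = 4*39 + 5
39 = 7*5 + 4
5 = 1*4 + 1
4 = 4*1 + 0
gcd(200, 961) = 1, so the inverse exists.
Back-substitute for 1:
1 = 1*5 − 1*4
  = −1*39 + 8*5
  = 8*161 − 33*39
  = −33*200 + 41*161
  = 41*961 − 197*200
So 200⁻¹ ≡ −197 ≡ 764 (mod 961).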